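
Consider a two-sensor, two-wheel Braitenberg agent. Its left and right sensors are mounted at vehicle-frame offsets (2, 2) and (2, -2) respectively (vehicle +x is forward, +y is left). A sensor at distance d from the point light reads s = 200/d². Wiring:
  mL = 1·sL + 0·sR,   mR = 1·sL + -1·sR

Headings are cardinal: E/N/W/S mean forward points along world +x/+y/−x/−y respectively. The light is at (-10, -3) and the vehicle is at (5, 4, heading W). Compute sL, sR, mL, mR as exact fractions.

100/97 4/5 100/97 112/485

left sensor world pos  = (3, 2); dL² = 194
right sensor world pos = (3, 6); dR² = 250
sL = 200/194 = 100/97
sR = 200/250 = 4/5
mL = 1·sL + 0·sR = 100/97
mR = 1·sL + -1·sR = 112/485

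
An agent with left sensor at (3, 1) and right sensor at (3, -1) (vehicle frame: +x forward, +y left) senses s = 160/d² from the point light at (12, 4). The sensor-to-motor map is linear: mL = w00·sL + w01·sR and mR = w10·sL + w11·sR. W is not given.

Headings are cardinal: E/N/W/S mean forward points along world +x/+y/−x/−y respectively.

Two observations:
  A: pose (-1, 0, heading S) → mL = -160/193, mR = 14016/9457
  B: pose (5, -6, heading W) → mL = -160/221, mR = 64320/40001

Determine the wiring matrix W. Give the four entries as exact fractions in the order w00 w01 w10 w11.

obs A: pose=(-1,0,S) → sL=160/193, sR=32/49, mL=-160/193, mR=14016/9457
obs B: pose=(5,-6,W) → sL=160/221, sR=160/181, mL=-160/221, mR=64320/40001
sensor matrix S = [[160/193, 32/49], [160/221, 160/181]]; det S = 98365440/378289457
solve [mL_A; mL_B] = S·[w00; w01] and [mR_A; mR_B] = S·[w10; w11]:
  w00 = -1, w01 = 0, w10 = 1, w11 = 1

-1 0 1 1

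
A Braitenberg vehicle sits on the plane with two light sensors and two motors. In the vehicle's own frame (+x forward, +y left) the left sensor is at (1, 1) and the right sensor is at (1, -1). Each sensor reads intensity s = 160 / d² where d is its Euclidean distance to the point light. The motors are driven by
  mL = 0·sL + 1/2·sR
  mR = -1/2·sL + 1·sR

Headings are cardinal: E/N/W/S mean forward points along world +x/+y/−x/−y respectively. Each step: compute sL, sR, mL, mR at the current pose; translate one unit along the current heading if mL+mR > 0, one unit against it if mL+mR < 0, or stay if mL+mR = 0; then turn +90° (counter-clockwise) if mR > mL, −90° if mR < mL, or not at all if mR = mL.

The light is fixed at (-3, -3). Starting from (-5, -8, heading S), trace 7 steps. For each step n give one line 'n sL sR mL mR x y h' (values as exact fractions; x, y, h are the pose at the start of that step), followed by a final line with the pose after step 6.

n=0: pose=(-5,-8,S); sL=160/37, sR=32/9; mL=16/9, mR=464/333; mL+mR=352/111 → advance +1; mR−mL=-128/333 → turn -1·90°
n=1: pose=(-5,-9,W); sL=80/29, sR=80/17; mL=40/17, mR=1640/493; mL+mR=2800/493 → advance +1; mR−mL=480/493 → turn +1·90°
n=2: pose=(-6,-9,S); sL=160/53, sR=32/13; mL=16/13, mR=656/689; mL+mR=1504/689 → advance +1; mR−mL=-192/689 → turn -1·90°
n=3: pose=(-6,-10,W); sL=2, sR=40/13; mL=20/13, mR=27/13; mL+mR=47/13 → advance +1; mR−mL=7/13 → turn +1·90°
n=4: pose=(-7,-10,S); sL=160/73, sR=160/89; mL=80/89, mR=4560/6497; mL+mR=10400/6497 → advance +1; mR−mL=-1280/6497 → turn -1·90°
n=5: pose=(-7,-11,W); sL=80/53, sR=80/37; mL=40/37, mR=2760/1961; mL+mR=4880/1961 → advance +1; mR−mL=640/1961 → turn +1·90°
n=6: pose=(-8,-11,S); sL=160/97, sR=160/117; mL=80/117, mR=6160/11349; mL+mR=4640/3783 → advance +1; mR−mL=-1600/11349 → turn -1·90°

0 160/37 32/9 16/9 464/333 -5 -8 S
1 80/29 80/17 40/17 1640/493 -5 -9 W
2 160/53 32/13 16/13 656/689 -6 -9 S
3 2 40/13 20/13 27/13 -6 -10 W
4 160/73 160/89 80/89 4560/6497 -7 -10 S
5 80/53 80/37 40/37 2760/1961 -7 -11 W
6 160/97 160/117 80/117 6160/11349 -8 -11 S
final -8 -12 W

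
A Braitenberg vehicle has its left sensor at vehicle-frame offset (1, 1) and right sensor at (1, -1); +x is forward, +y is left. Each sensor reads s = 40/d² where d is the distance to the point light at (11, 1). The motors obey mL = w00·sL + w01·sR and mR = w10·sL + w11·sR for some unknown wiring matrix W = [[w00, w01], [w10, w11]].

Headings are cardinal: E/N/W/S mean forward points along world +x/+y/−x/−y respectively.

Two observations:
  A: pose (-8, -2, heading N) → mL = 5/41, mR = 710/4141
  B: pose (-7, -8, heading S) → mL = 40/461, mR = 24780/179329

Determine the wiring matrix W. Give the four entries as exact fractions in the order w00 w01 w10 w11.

obs A: pose=(-8,-2,N) → sL=10/101, sR=5/41, mL=5/41, mR=710/4141
obs B: pose=(-7,-8,S) → sL=40/389, sR=40/461, mL=40/461, mR=24780/179329
sensor matrix S = [[10/101, 5/41], [40/389, 40/461]]; det S = -2932600/742601389
solve [mL_A; mL_B] = S·[w00; w01] and [mR_A; mR_B] = S·[w10; w11]:
  w00 = 0, w01 = 1, w10 = 1/2, w11 = 1

0 1 1/2 1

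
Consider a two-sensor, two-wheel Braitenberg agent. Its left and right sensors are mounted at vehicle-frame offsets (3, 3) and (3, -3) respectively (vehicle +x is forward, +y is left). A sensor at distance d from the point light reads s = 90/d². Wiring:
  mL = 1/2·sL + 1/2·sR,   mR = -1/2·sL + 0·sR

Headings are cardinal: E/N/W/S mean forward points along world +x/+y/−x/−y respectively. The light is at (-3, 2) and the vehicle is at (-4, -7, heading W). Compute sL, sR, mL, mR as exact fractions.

left sensor world pos  = (-7, -10); dL² = 160
right sensor world pos = (-7, -4); dR² = 52
sL = 90/160 = 9/16
sR = 90/52 = 45/26
mL = 1/2·sL + 1/2·sR = 477/416
mR = -1/2·sL + 0·sR = -9/32

9/16 45/26 477/416 -9/32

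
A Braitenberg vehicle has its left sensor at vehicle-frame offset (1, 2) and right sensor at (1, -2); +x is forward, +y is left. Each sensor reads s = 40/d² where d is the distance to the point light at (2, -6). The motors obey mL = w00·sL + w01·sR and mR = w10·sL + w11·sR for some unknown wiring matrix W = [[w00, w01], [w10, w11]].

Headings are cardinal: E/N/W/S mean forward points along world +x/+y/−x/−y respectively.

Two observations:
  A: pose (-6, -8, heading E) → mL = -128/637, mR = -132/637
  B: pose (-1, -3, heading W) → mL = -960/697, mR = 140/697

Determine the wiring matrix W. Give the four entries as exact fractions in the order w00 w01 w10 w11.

-1 1 1/2 -1

obs A: pose=(-6,-8,E) → sL=40/49, sR=8/13, mL=-128/637, mR=-132/637
obs B: pose=(-1,-3,W) → sL=40/17, sR=40/41, mL=-960/697, mR=140/697
sensor matrix S = [[40/49, 8/13], [40/17, 40/41]]; det S = -289280/443989
solve [mL_A; mL_B] = S·[w00; w01] and [mR_A; mR_B] = S·[w10; w11]:
  w00 = -1, w01 = 1, w10 = 1/2, w11 = -1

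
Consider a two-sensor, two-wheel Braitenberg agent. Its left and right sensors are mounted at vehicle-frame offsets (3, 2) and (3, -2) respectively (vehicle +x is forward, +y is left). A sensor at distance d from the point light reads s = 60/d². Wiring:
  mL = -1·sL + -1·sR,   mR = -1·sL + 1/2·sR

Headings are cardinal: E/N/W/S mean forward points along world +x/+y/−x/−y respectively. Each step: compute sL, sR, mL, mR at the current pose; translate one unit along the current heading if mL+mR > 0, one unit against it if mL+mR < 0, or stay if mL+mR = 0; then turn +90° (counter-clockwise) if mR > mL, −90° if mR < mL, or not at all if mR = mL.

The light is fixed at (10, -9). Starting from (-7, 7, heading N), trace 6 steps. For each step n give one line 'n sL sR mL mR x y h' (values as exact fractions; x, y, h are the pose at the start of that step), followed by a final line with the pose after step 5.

n=0: pose=(-7,7,N); sL=30/361, sR=30/293; mL=-19620/105773, mR=-3375/105773; mL+mR=-22995/105773 → advance -1; mR−mL=45/293 → turn +1·90°
n=1: pose=(-7,6,W); sL=60/569, sR=60/689; mL=-75480/392041, mR=-24270/392041; mL+mR=-99750/392041 → advance -1; mR−mL=90/689 → turn +1·90°
n=2: pose=(-6,6,S); sL=3/17, sR=5/39; mL=-202/663, mR=-149/1326; mL+mR=-553/1326 → advance -1; mR−mL=5/26 → turn +1·90°
n=3: pose=(-6,7,E); sL=60/493, sR=12/73; mL=-10296/35989, mR=-1422/35989; mL+mR=-11718/35989 → advance -1; mR−mL=18/73 → turn +1·90°
n=4: pose=(-7,7,N); sL=30/361, sR=30/293; mL=-19620/105773, mR=-3375/105773; mL+mR=-22995/105773 → advance -1; mR−mL=45/293 → turn +1·90°
n=5: pose=(-7,6,W); sL=60/569, sR=60/689; mL=-75480/392041, mR=-24270/392041; mL+mR=-99750/392041 → advance -1; mR−mL=90/689 → turn +1·90°

0 30/361 30/293 -19620/105773 -3375/105773 -7 7 N
1 60/569 60/689 -75480/392041 -24270/392041 -7 6 W
2 3/17 5/39 -202/663 -149/1326 -6 6 S
3 60/493 12/73 -10296/35989 -1422/35989 -6 7 E
4 30/361 30/293 -19620/105773 -3375/105773 -7 7 N
5 60/569 60/689 -75480/392041 -24270/392041 -7 6 W
final -6 6 S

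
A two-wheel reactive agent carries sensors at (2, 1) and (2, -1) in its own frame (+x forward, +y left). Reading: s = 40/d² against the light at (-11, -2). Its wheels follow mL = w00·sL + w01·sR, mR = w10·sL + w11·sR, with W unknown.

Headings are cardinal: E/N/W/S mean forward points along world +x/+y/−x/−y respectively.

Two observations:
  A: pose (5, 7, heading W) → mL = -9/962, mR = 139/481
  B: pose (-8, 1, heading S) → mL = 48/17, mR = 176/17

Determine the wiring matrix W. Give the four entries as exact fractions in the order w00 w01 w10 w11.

obs A: pose=(5,7,W) → sL=2/13, sR=5/37, mL=-9/962, mR=139/481
obs B: pose=(-8,1,S) → sL=40/17, sR=8, mL=48/17, mR=176/17
sensor matrix S = [[2/13, 5/37], [40/17, 8]]; det S = 7464/8177
solve [mL_A; mL_B] = S·[w00; w01] and [mR_A; mR_B] = S·[w10; w11]:
  w00 = -1/2, w01 = 1/2, w10 = 1, w11 = 1

-1/2 1/2 1 1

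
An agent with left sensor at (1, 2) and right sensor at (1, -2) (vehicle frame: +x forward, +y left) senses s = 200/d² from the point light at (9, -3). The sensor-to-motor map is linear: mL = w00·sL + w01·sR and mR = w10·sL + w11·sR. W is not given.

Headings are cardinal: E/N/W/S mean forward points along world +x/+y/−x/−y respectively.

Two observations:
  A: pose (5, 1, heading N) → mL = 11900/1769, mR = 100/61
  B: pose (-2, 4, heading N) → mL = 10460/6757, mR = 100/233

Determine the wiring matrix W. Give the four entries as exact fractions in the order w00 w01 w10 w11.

1 1/2 1/2 0

obs A: pose=(5,1,N) → sL=200/61, sR=200/29, mL=11900/1769, mR=100/61
obs B: pose=(-2,4,N) → sL=200/233, sR=40/29, mL=10460/6757, mR=100/233
sensor matrix S = [[200/61, 200/29], [200/233, 40/29]]; det S = -576000/412177
solve [mL_A; mL_B] = S·[w00; w01] and [mR_A; mR_B] = S·[w10; w11]:
  w00 = 1, w01 = 1/2, w10 = 1/2, w11 = 0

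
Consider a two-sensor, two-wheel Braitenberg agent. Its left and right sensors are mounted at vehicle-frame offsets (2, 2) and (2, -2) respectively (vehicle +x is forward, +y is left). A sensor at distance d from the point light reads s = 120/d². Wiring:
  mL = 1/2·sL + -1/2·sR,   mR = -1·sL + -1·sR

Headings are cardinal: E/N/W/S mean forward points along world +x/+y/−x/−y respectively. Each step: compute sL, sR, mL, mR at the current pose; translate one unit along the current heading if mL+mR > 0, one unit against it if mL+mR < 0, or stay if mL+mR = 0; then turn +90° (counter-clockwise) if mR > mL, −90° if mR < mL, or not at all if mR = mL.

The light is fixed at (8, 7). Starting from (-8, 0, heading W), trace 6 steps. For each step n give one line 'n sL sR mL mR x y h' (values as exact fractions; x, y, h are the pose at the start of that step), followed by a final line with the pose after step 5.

n=0: pose=(-8,0,W); sL=8/27, sR=120/349; mL=-224/9423, mR=-6032/9423; mL+mR=-6256/9423 → advance -1; mR−mL=-1936/3141 → turn -1·90°
n=1: pose=(-7,0,N); sL=60/157, sR=60/97; mL=-1800/15229, mR=-15240/15229; mL+mR=-17040/15229 → advance -1; mR−mL=-13440/15229 → turn -1·90°
n=2: pose=(-7,-1,E); sL=24/41, sR=120/269; mL=768/11029, mR=-11376/11029; mL+mR=-10608/11029 → advance -1; mR−mL=-12144/11029 → turn -1·90°
n=3: pose=(-8,-1,S); sL=15/37, sR=15/53; mL=120/1961, mR=-1350/1961; mL+mR=-1230/1961 → advance -1; mR−mL=-1470/1961 → turn -1·90°
n=4: pose=(-8,0,W); sL=8/27, sR=120/349; mL=-224/9423, mR=-6032/9423; mL+mR=-6256/9423 → advance -1; mR−mL=-1936/3141 → turn -1·90°
n=5: pose=(-7,0,N); sL=60/157, sR=60/97; mL=-1800/15229, mR=-15240/15229; mL+mR=-17040/15229 → advance -1; mR−mL=-13440/15229 → turn -1·90°

0 8/27 120/349 -224/9423 -6032/9423 -8 0 W
1 60/157 60/97 -1800/15229 -15240/15229 -7 0 N
2 24/41 120/269 768/11029 -11376/11029 -7 -1 E
3 15/37 15/53 120/1961 -1350/1961 -8 -1 S
4 8/27 120/349 -224/9423 -6032/9423 -8 0 W
5 60/157 60/97 -1800/15229 -15240/15229 -7 0 N
final -7 -1 E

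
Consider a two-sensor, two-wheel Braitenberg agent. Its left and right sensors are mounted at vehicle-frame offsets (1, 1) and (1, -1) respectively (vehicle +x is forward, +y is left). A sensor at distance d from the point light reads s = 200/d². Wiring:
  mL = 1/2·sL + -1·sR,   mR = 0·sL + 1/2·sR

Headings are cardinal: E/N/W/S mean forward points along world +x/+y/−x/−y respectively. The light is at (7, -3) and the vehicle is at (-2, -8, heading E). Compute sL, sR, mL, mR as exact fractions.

left sensor world pos  = (-1, -7); dL² = 80
right sensor world pos = (-1, -9); dR² = 100
sL = 200/80 = 5/2
sR = 200/100 = 2
mL = 1/2·sL + -1·sR = -3/4
mR = 0·sL + 1/2·sR = 1

5/2 2 -3/4 1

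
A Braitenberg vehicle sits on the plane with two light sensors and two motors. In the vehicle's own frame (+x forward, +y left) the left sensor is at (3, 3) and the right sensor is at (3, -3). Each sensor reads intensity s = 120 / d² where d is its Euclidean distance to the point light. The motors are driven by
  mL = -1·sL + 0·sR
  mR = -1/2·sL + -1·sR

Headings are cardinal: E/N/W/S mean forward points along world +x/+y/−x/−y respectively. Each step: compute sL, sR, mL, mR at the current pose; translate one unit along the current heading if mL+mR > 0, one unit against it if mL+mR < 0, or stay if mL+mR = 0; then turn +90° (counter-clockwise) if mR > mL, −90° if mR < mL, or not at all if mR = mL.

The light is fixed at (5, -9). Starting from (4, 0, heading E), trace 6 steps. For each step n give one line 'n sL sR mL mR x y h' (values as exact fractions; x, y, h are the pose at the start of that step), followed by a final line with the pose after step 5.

n=0: pose=(4,0,E); sL=30/37, sR=3; mL=-30/37, mR=-126/37; mL+mR=-156/37 → advance -1; mR−mL=-96/37 → turn -1·90°
n=1: pose=(3,0,S); sL=120/37, sR=120/61; mL=-120/37, mR=-8100/2257; mL+mR=-15420/2257 → advance -1; mR−mL=-780/2257 → turn -1·90°
n=2: pose=(3,1,W); sL=60/37, sR=60/97; mL=-60/37, mR=-5130/3589; mL+mR=-10950/3589 → advance -1; mR−mL=690/3589 → turn +1·90°
n=3: pose=(4,1,S); sL=120/53, sR=24/13; mL=-120/53, mR=-2052/689; mL+mR=-3612/689 → advance -1; mR−mL=-492/689 → turn -1·90°
n=4: pose=(4,2,W); sL=3/2, sR=30/53; mL=-3/2, mR=-279/212; mL+mR=-597/212 → advance -1; mR−mL=39/212 → turn +1·90°
n=5: pose=(5,2,S); sL=120/73, sR=120/73; mL=-120/73, mR=-180/73; mL+mR=-300/73 → advance -1; mR−mL=-60/73 → turn -1·90°

0 30/37 3 -30/37 -126/37 4 0 E
1 120/37 120/61 -120/37 -8100/2257 3 0 S
2 60/37 60/97 -60/37 -5130/3589 3 1 W
3 120/53 24/13 -120/53 -2052/689 4 1 S
4 3/2 30/53 -3/2 -279/212 4 2 W
5 120/73 120/73 -120/73 -180/73 5 2 S
final 5 3 W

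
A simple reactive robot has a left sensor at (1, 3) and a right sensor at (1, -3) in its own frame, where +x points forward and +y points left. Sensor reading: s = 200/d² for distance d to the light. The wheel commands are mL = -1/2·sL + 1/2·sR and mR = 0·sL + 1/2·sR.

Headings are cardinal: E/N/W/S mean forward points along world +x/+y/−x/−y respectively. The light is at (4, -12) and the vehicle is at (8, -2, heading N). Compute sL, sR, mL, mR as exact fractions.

left sensor world pos  = (5, -1); dL² = 122
right sensor world pos = (11, -1); dR² = 170
sL = 200/122 = 100/61
sR = 200/170 = 20/17
mL = -1/2·sL + 1/2·sR = -240/1037
mR = 0·sL + 1/2·sR = 10/17

100/61 20/17 -240/1037 10/17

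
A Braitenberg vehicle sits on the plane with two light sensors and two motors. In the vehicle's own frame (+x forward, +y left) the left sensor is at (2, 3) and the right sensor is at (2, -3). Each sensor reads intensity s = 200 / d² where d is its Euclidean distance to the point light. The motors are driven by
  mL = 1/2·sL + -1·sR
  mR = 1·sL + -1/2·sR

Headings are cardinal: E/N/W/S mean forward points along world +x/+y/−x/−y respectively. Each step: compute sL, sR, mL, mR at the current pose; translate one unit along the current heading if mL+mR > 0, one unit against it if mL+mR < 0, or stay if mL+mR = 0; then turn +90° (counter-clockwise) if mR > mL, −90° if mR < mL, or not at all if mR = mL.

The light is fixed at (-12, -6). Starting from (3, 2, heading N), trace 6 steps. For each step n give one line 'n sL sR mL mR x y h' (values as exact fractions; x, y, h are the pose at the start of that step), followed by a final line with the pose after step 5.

0 50/61 25/53 -200/3233 3775/6466 3 2 N
1 40/41 200/313 -1940/12833 8420/12833 3 3 W
2 100/169 20/17 -2530/2873 10/2873 2 3 S
3 8/17 40/61 -436/1037 148/1037 2 4 E
4 50/61 1/2 -11/122 139/244 1 4 N
5 40/37 200/317 -1060/11729 8980/11729 1 5 W
final 0 5 S

n=0: pose=(3,2,N); sL=50/61, sR=25/53; mL=-200/3233, mR=3775/6466; mL+mR=3375/6466 → advance +1; mR−mL=4175/6466 → turn +1·90°
n=1: pose=(3,3,W); sL=40/41, sR=200/313; mL=-1940/12833, mR=8420/12833; mL+mR=6480/12833 → advance +1; mR−mL=10360/12833 → turn +1·90°
n=2: pose=(2,3,S); sL=100/169, sR=20/17; mL=-2530/2873, mR=10/2873; mL+mR=-2520/2873 → advance -1; mR−mL=2540/2873 → turn +1·90°
n=3: pose=(2,4,E); sL=8/17, sR=40/61; mL=-436/1037, mR=148/1037; mL+mR=-288/1037 → advance -1; mR−mL=584/1037 → turn +1·90°
n=4: pose=(1,4,N); sL=50/61, sR=1/2; mL=-11/122, mR=139/244; mL+mR=117/244 → advance +1; mR−mL=161/244 → turn +1·90°
n=5: pose=(1,5,W); sL=40/37, sR=200/317; mL=-1060/11729, mR=8980/11729; mL+mR=7920/11729 → advance +1; mR−mL=10040/11729 → turn +1·90°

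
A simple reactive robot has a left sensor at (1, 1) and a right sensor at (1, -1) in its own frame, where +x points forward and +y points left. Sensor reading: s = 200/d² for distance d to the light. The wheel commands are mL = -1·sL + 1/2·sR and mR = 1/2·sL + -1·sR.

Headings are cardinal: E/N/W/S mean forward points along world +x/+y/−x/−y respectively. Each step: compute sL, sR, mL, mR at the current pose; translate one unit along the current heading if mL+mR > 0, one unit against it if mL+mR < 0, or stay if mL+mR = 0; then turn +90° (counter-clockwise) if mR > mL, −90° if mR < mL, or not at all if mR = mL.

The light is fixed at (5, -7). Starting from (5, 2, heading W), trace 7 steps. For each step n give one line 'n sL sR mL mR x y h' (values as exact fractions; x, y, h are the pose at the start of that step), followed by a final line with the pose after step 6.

n=0: pose=(5,2,W); sL=40/13, sR=200/101; mL=-2740/1313, mR=-580/1313; mL+mR=-3320/1313 → advance -1; mR−mL=2160/1313 → turn +1·90°
n=1: pose=(6,2,S); sL=50/17, sR=25/8; mL=-375/272, mR=-225/136; mL+mR=-825/272 → advance -1; mR−mL=-75/272 → turn -1·90°
n=2: pose=(6,3,W); sL=200/81, sR=200/121; mL=-16100/9801, mR=-4100/9801; mL+mR=-20200/9801 → advance -1; mR−mL=4000/3267 → turn +1·90°
n=3: pose=(7,3,S); sL=20/9, sR=100/41; mL=-370/369, mR=-490/369; mL+mR=-860/369 → advance -1; mR−mL=-40/123 → turn -1·90°
n=4: pose=(7,4,W); sL=200/101, sR=40/29; mL=-3780/2929, mR=-1140/2929; mL+mR=-4920/2929 → advance -1; mR−mL=2640/2929 → turn +1·90°
n=5: pose=(8,4,S); sL=50/29, sR=25/13; mL=-575/754, mR=-400/377; mL+mR=-1375/754 → advance -1; mR−mL=-225/754 → turn -1·90°
n=6: pose=(8,5,W); sL=8/5, sR=200/173; mL=-884/865, mR=-308/865; mL+mR=-1192/865 → advance -1; mR−mL=576/865 → turn +1·90°

0 40/13 200/101 -2740/1313 -580/1313 5 2 W
1 50/17 25/8 -375/272 -225/136 6 2 S
2 200/81 200/121 -16100/9801 -4100/9801 6 3 W
3 20/9 100/41 -370/369 -490/369 7 3 S
4 200/101 40/29 -3780/2929 -1140/2929 7 4 W
5 50/29 25/13 -575/754 -400/377 8 4 S
6 8/5 200/173 -884/865 -308/865 8 5 W
final 9 5 S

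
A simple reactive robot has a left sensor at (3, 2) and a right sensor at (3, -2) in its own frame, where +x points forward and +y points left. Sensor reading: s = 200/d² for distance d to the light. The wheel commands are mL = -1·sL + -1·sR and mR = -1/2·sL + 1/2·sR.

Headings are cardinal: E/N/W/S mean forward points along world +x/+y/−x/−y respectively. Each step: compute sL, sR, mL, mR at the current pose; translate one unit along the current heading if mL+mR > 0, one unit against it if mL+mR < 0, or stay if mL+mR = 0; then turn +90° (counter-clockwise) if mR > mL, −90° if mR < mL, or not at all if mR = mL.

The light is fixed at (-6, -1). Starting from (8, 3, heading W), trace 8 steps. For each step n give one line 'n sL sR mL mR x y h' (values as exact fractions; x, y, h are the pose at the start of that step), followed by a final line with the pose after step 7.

n=0: pose=(8,3,W); sL=8/5, sR=200/157; mL=-2256/785, mR=-128/785; mL+mR=-2384/785 → advance -1; mR−mL=2128/785 → turn +1·90°
n=1: pose=(9,3,S); sL=20/29, sR=20/17; mL=-920/493, mR=120/493; mL+mR=-800/493 → advance -1; mR−mL=1040/493 → turn +1·90°
n=2: pose=(9,4,E); sL=200/373, sR=200/333; mL=-141200/124209, mR=4000/124209; mL+mR=-137200/124209 → advance -1; mR−mL=48400/41403 → turn +1·90°
n=3: pose=(8,4,N); sL=25/26, sR=5/8; mL=-165/104, mR=-35/208; mL+mR=-365/208 → advance -1; mR−mL=295/208 → turn +1·90°
n=4: pose=(8,3,W); sL=8/5, sR=200/157; mL=-2256/785, mR=-128/785; mL+mR=-2384/785 → advance -1; mR−mL=2128/785 → turn +1·90°
n=5: pose=(9,3,S); sL=20/29, sR=20/17; mL=-920/493, mR=120/493; mL+mR=-800/493 → advance -1; mR−mL=1040/493 → turn +1·90°
n=6: pose=(9,4,E); sL=200/373, sR=200/333; mL=-141200/124209, mR=4000/124209; mL+mR=-137200/124209 → advance -1; mR−mL=48400/41403 → turn +1·90°
n=7: pose=(8,4,N); sL=25/26, sR=5/8; mL=-165/104, mR=-35/208; mL+mR=-365/208 → advance -1; mR−mL=295/208 → turn +1·90°

0 8/5 200/157 -2256/785 -128/785 8 3 W
1 20/29 20/17 -920/493 120/493 9 3 S
2 200/373 200/333 -141200/124209 4000/124209 9 4 E
3 25/26 5/8 -165/104 -35/208 8 4 N
4 8/5 200/157 -2256/785 -128/785 8 3 W
5 20/29 20/17 -920/493 120/493 9 3 S
6 200/373 200/333 -141200/124209 4000/124209 9 4 E
7 25/26 5/8 -165/104 -35/208 8 4 N
final 8 3 W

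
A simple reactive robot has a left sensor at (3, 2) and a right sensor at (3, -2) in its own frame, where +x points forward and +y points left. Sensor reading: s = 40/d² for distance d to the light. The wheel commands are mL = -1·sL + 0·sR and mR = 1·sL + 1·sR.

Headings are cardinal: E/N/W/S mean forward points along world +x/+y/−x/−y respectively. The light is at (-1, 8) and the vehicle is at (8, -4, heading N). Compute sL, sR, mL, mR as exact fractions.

left sensor world pos  = (6, -1); dL² = 130
right sensor world pos = (10, -1); dR² = 202
sL = 40/130 = 4/13
sR = 40/202 = 20/101
mL = -1·sL + 0·sR = -4/13
mR = 1·sL + 1·sR = 664/1313

4/13 20/101 -4/13 664/1313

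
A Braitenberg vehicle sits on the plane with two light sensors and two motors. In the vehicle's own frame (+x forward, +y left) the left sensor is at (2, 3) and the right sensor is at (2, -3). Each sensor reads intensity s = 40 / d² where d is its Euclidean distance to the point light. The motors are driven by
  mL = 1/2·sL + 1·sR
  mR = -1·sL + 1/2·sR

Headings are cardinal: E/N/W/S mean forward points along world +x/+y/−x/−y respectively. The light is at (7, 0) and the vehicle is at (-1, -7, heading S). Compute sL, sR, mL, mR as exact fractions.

20/53 20/101 2070/5353 -1490/5353

left sensor world pos  = (2, -9); dL² = 106
right sensor world pos = (-4, -9); dR² = 202
sL = 40/106 = 20/53
sR = 40/202 = 20/101
mL = 1/2·sL + 1·sR = 2070/5353
mR = -1·sL + 1/2·sR = -1490/5353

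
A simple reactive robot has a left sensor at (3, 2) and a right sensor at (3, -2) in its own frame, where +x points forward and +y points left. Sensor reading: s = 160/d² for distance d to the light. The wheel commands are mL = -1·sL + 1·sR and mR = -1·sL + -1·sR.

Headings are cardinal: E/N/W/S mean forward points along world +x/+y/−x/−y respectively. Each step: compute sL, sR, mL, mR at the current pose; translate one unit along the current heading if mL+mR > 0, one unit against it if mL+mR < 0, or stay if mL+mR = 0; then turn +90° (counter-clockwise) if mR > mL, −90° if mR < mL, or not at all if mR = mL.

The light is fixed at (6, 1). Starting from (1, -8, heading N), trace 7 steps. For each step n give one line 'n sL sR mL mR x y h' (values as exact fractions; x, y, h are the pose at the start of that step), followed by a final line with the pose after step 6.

0 32/17 32/9 256/153 -832/153 1 -8 N
1 40/17 40/37 -800/629 -2160/629 1 -9 E
2 32/37 160/233 -1536/8621 -13376/8621 0 -9 S
3 80/101 16/13 576/1313 -2656/1313 0 -8 W
4 32/17 32/9 256/153 -832/153 1 -8 N
5 40/17 40/37 -800/629 -2160/629 1 -9 E
6 32/37 160/233 -1536/8621 -13376/8621 0 -9 S
final 0 -8 W

n=0: pose=(1,-8,N); sL=32/17, sR=32/9; mL=256/153, mR=-832/153; mL+mR=-64/17 → advance -1; mR−mL=-64/9 → turn -1·90°
n=1: pose=(1,-9,E); sL=40/17, sR=40/37; mL=-800/629, mR=-2160/629; mL+mR=-80/17 → advance -1; mR−mL=-80/37 → turn -1·90°
n=2: pose=(0,-9,S); sL=32/37, sR=160/233; mL=-1536/8621, mR=-13376/8621; mL+mR=-64/37 → advance -1; mR−mL=-320/233 → turn -1·90°
n=3: pose=(0,-8,W); sL=80/101, sR=16/13; mL=576/1313, mR=-2656/1313; mL+mR=-160/101 → advance -1; mR−mL=-32/13 → turn -1·90°
n=4: pose=(1,-8,N); sL=32/17, sR=32/9; mL=256/153, mR=-832/153; mL+mR=-64/17 → advance -1; mR−mL=-64/9 → turn -1·90°
n=5: pose=(1,-9,E); sL=40/17, sR=40/37; mL=-800/629, mR=-2160/629; mL+mR=-80/17 → advance -1; mR−mL=-80/37 → turn -1·90°
n=6: pose=(0,-9,S); sL=32/37, sR=160/233; mL=-1536/8621, mR=-13376/8621; mL+mR=-64/37 → advance -1; mR−mL=-320/233 → turn -1·90°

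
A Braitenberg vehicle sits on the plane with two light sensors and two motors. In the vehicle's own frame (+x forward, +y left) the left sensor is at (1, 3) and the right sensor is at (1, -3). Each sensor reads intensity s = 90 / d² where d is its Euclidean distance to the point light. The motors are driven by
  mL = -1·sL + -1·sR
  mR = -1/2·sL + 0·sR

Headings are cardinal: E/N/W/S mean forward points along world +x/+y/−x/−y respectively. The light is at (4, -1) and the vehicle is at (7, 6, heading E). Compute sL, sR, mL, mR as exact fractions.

45/58 45/16 -1665/464 -45/116

left sensor world pos  = (8, 9); dL² = 116
right sensor world pos = (8, 3); dR² = 32
sL = 90/116 = 45/58
sR = 90/32 = 45/16
mL = -1·sL + -1·sR = -1665/464
mR = -1/2·sL + 0·sR = -45/116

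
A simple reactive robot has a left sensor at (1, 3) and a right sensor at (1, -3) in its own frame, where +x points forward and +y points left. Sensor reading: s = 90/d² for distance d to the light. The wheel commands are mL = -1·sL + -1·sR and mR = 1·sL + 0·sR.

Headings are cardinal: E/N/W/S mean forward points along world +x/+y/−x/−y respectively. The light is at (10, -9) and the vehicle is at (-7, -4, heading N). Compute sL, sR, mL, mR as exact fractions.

left sensor world pos  = (-10, -3); dL² = 436
right sensor world pos = (-4, -3); dR² = 232
sL = 90/436 = 45/218
sR = 90/232 = 45/116
mL = -1·sL + -1·sR = -7515/12644
mR = 1·sL + 0·sR = 45/218

45/218 45/116 -7515/12644 45/218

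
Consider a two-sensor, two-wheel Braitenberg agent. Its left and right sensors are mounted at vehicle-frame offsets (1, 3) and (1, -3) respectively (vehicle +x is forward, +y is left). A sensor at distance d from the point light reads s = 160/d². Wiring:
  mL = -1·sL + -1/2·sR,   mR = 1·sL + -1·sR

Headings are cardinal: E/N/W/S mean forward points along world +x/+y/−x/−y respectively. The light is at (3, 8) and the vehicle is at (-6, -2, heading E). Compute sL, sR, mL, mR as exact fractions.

left sensor world pos  = (-5, 1); dL² = 113
right sensor world pos = (-5, -5); dR² = 233
sL = 160/113 = 160/113
sR = 160/233 = 160/233
mL = -1·sL + -1/2·sR = -46320/26329
mR = 1·sL + -1·sR = 19200/26329

160/113 160/233 -46320/26329 19200/26329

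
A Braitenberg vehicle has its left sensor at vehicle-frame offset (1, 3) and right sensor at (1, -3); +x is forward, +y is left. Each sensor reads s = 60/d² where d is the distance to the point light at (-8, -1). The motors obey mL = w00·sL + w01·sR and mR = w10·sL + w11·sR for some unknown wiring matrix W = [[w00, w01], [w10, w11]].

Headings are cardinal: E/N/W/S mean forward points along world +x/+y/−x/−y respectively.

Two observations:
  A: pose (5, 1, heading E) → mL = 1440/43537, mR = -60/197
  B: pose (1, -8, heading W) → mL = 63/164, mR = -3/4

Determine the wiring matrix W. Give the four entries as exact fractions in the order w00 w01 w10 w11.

-1 1 0 -1

obs A: pose=(5,1,E) → sL=60/221, sR=60/197, mL=1440/43537, mR=-60/197
obs B: pose=(1,-8,W) → sL=15/41, sR=3/4, mL=63/164, mR=-3/4
sensor matrix S = [[60/221, 60/197], [15/41, 3/4]]; det S = 164565/1785017
solve [mL_A; mL_B] = S·[w00; w01] and [mR_A; mR_B] = S·[w10; w11]:
  w00 = -1, w01 = 1, w10 = 0, w11 = -1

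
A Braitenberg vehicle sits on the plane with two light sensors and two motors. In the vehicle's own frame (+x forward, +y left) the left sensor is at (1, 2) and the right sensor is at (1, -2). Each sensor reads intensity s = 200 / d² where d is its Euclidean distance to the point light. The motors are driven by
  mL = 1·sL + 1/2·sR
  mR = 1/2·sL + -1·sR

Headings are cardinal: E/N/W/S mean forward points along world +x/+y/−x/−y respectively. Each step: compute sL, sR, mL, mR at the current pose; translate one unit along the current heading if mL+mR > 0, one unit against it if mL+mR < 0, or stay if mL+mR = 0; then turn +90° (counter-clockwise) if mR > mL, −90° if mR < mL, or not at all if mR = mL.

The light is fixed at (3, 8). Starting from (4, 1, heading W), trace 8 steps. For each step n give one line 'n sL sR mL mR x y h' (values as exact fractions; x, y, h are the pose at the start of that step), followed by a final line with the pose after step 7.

n=0: pose=(4,1,W); sL=200/81, sR=8; mL=524/81, mR=-548/81; mL+mR=-8/27 → advance -1; mR−mL=-1072/81 → turn -1·90°
n=1: pose=(5,1,N); sL=50/9, sR=50/13; mL=875/117, mR=-125/117; mL+mR=250/39 → advance +1; mR−mL=-1000/117 → turn -1·90°
n=2: pose=(5,2,E); sL=8, sR=200/73; mL=684/73, mR=92/73; mL+mR=776/73 → advance +1; mR−mL=-592/73 → turn -1·90°
n=3: pose=(6,2,S); sL=100/37, sR=4; mL=174/37, mR=-98/37; mL+mR=76/37 → advance +1; mR−mL=-272/37 → turn -1·90°
n=4: pose=(6,1,W); sL=40/17, sR=200/29; mL=2860/493, mR=-2820/493; mL+mR=40/493 → advance +1; mR−mL=-5680/493 → turn -1·90°
n=5: pose=(5,1,N); sL=50/9, sR=50/13; mL=875/117, mR=-125/117; mL+mR=250/39 → advance +1; mR−mL=-1000/117 → turn -1·90°
n=6: pose=(5,2,E); sL=8, sR=200/73; mL=684/73, mR=92/73; mL+mR=776/73 → advance +1; mR−mL=-592/73 → turn -1·90°
n=7: pose=(6,2,S); sL=100/37, sR=4; mL=174/37, mR=-98/37; mL+mR=76/37 → advance +1; mR−mL=-272/37 → turn -1·90°

0 200/81 8 524/81 -548/81 4 1 W
1 50/9 50/13 875/117 -125/117 5 1 N
2 8 200/73 684/73 92/73 5 2 E
3 100/37 4 174/37 -98/37 6 2 S
4 40/17 200/29 2860/493 -2820/493 6 1 W
5 50/9 50/13 875/117 -125/117 5 1 N
6 8 200/73 684/73 92/73 5 2 E
7 100/37 4 174/37 -98/37 6 2 S
final 6 1 W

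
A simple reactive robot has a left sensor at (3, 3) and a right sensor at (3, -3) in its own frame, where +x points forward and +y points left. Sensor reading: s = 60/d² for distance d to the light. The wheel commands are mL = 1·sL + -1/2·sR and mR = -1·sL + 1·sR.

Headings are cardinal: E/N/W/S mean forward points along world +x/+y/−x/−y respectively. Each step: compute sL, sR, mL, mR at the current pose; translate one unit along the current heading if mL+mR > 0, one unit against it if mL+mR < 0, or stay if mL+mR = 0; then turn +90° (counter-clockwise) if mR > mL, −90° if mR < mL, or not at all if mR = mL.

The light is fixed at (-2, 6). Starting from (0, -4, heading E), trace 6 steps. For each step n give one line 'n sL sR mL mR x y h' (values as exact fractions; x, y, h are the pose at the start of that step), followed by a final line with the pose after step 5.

n=0: pose=(0,-4,E); sL=30/37, sR=30/97; mL=2355/3589, mR=-1800/3589; mL+mR=15/97 → advance +1; mR−mL=-4155/3589 → turn -1·90°
n=1: pose=(1,-4,S); sL=12/41, sR=60/169; mL=798/6929, mR=432/6929; mL+mR=30/169 → advance +1; mR−mL=-366/6929 → turn -1·90°
n=2: pose=(1,-5,W); sL=15/49, sR=15/16; mL=-255/1568, mR=495/784; mL+mR=15/32 → advance +1; mR−mL=1245/1568 → turn +1·90°
n=3: pose=(0,-5,S); sL=60/221, sR=60/197; mL=5190/43537, mR=1440/43537; mL+mR=30/197 → advance +1; mR−mL=-3750/43537 → turn -1·90°
n=4: pose=(0,-6,W); sL=30/113, sR=30/41; mL=-465/4633, mR=2160/4633; mL+mR=15/41 → advance +1; mR−mL=2625/4633 → turn +1·90°
n=5: pose=(-1,-6,S); sL=60/241, sR=60/229; mL=6510/55189, mR=720/55189; mL+mR=30/229 → advance +1; mR−mL=-5790/55189 → turn -1·90°

0 30/37 30/97 2355/3589 -1800/3589 0 -4 E
1 12/41 60/169 798/6929 432/6929 1 -4 S
2 15/49 15/16 -255/1568 495/784 1 -5 W
3 60/221 60/197 5190/43537 1440/43537 0 -5 S
4 30/113 30/41 -465/4633 2160/4633 0 -6 W
5 60/241 60/229 6510/55189 720/55189 -1 -6 S
final -1 -7 W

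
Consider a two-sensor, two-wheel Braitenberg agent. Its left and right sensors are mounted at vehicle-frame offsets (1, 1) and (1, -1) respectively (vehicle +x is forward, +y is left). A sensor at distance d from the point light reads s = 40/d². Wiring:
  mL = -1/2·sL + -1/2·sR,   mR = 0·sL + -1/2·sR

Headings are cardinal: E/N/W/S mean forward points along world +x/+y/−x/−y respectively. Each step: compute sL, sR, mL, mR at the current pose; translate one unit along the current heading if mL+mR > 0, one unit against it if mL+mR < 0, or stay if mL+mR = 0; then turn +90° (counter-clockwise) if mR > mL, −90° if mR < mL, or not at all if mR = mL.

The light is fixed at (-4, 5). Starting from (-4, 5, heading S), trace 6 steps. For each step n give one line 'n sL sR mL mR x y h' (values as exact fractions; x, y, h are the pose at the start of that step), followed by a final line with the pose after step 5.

0 20 20 -20 -10 -4 5 S
1 8 40 -24 -20 -4 6 E
2 5 10 -15/2 -5 -5 6 N
3 8 8 -8 -4 -5 5 W
4 20 20 -20 -10 -4 5 S
5 8 40 -24 -20 -4 6 E
final -5 6 N

n=0: pose=(-4,5,S); sL=20, sR=20; mL=-20, mR=-10; mL+mR=-30 → advance -1; mR−mL=10 → turn +1·90°
n=1: pose=(-4,6,E); sL=8, sR=40; mL=-24, mR=-20; mL+mR=-44 → advance -1; mR−mL=4 → turn +1·90°
n=2: pose=(-5,6,N); sL=5, sR=10; mL=-15/2, mR=-5; mL+mR=-25/2 → advance -1; mR−mL=5/2 → turn +1·90°
n=3: pose=(-5,5,W); sL=8, sR=8; mL=-8, mR=-4; mL+mR=-12 → advance -1; mR−mL=4 → turn +1·90°
n=4: pose=(-4,5,S); sL=20, sR=20; mL=-20, mR=-10; mL+mR=-30 → advance -1; mR−mL=10 → turn +1·90°
n=5: pose=(-4,6,E); sL=8, sR=40; mL=-24, mR=-20; mL+mR=-44 → advance -1; mR−mL=4 → turn +1·90°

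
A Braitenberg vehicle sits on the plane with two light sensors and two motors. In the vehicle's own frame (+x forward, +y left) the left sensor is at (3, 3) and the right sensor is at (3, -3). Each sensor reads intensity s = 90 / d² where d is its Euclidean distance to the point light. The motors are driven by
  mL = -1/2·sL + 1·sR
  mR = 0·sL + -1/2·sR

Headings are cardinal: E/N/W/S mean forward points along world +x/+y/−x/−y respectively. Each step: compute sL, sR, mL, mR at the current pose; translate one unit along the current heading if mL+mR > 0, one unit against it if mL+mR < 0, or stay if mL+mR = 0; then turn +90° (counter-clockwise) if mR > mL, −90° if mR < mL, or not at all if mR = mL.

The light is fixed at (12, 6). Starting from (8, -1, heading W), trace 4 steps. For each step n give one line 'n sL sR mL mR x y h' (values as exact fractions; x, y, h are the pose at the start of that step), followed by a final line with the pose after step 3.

0 90/149 18/13 2097/1937 -9/13 8 -1 W
1 9/8 9/2 63/16 -9/4 7 -1 N
2 90/13 18/17 -531/221 -9/17 7 0 E
3 1 5 9/2 -5/2 6 0 N
final 6 1 E

n=0: pose=(8,-1,W); sL=90/149, sR=18/13; mL=2097/1937, mR=-9/13; mL+mR=756/1937 → advance +1; mR−mL=-3438/1937 → turn -1·90°
n=1: pose=(7,-1,N); sL=9/8, sR=9/2; mL=63/16, mR=-9/4; mL+mR=27/16 → advance +1; mR−mL=-99/16 → turn -1·90°
n=2: pose=(7,0,E); sL=90/13, sR=18/17; mL=-531/221, mR=-9/17; mL+mR=-648/221 → advance -1; mR−mL=414/221 → turn +1·90°
n=3: pose=(6,0,N); sL=1, sR=5; mL=9/2, mR=-5/2; mL+mR=2 → advance +1; mR−mL=-7 → turn -1·90°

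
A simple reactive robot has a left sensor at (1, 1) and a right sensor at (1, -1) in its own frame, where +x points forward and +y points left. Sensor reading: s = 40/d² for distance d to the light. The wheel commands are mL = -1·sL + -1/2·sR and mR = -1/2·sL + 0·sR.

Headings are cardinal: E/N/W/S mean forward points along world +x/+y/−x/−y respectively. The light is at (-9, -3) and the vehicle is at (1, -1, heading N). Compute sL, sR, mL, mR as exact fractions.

4/9 4/13 -70/117 -2/9

left sensor world pos  = (0, 0); dL² = 90
right sensor world pos = (2, 0); dR² = 130
sL = 40/90 = 4/9
sR = 40/130 = 4/13
mL = -1·sL + -1/2·sR = -70/117
mR = -1/2·sL + 0·sR = -2/9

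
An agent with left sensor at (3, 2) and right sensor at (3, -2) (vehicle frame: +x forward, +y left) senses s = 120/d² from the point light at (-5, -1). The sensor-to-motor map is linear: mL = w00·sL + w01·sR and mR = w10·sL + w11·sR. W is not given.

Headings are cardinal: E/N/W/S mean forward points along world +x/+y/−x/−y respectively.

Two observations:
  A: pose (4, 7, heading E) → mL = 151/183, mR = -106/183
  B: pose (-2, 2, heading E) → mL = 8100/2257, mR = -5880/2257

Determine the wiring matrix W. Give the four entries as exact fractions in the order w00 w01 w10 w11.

1 1/2 -1/2 -1/2

obs A: pose=(4,7,E) → sL=30/61, sR=2/3, mL=151/183, mR=-106/183
obs B: pose=(-2,2,E) → sL=120/61, sR=120/37, mL=8100/2257, mR=-5880/2257
sensor matrix S = [[30/61, 2/3], [120/61, 120/37]]; det S = 640/2257
solve [mL_A; mL_B] = S·[w00; w01] and [mR_A; mR_B] = S·[w10; w11]:
  w00 = 1, w01 = 1/2, w10 = -1/2, w11 = -1/2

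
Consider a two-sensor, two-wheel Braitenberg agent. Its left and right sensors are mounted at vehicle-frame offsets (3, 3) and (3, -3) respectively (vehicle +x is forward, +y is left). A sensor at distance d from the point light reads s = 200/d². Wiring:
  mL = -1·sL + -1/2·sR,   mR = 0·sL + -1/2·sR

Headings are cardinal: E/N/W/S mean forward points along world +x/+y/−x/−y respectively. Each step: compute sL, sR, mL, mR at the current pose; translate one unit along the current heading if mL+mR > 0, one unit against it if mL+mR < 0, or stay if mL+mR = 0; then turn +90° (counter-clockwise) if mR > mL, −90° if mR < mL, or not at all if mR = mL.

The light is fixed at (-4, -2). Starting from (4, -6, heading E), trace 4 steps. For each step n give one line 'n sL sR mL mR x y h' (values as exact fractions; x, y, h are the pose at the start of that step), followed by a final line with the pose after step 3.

0 100/61 20/17 -2310/1037 -10/17 4 -6 E
1 200/17 200/101 -21900/1717 -100/101 3 -6 N
2 5/2 10 -15/2 -5 3 -7 W
3 40/37 200/89 -7260/3293 -100/89 4 -7 S
final 4 -6 E

n=0: pose=(4,-6,E); sL=100/61, sR=20/17; mL=-2310/1037, mR=-10/17; mL+mR=-2920/1037 → advance -1; mR−mL=100/61 → turn +1·90°
n=1: pose=(3,-6,N); sL=200/17, sR=200/101; mL=-21900/1717, mR=-100/101; mL+mR=-23600/1717 → advance -1; mR−mL=200/17 → turn +1·90°
n=2: pose=(3,-7,W); sL=5/2, sR=10; mL=-15/2, mR=-5; mL+mR=-25/2 → advance -1; mR−mL=5/2 → turn +1·90°
n=3: pose=(4,-7,S); sL=40/37, sR=200/89; mL=-7260/3293, mR=-100/89; mL+mR=-10960/3293 → advance -1; mR−mL=40/37 → turn +1·90°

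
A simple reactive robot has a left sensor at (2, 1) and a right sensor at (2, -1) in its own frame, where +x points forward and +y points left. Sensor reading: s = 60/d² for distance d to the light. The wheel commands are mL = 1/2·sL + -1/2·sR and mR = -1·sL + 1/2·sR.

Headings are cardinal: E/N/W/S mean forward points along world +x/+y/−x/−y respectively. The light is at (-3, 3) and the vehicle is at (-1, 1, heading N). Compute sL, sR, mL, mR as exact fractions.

left sensor world pos  = (-2, 3); dL² = 1
right sensor world pos = (0, 3); dR² = 9
sL = 60/1 = 60
sR = 60/9 = 20/3
mL = 1/2·sL + -1/2·sR = 80/3
mR = -1·sL + 1/2·sR = -170/3

60 20/3 80/3 -170/3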